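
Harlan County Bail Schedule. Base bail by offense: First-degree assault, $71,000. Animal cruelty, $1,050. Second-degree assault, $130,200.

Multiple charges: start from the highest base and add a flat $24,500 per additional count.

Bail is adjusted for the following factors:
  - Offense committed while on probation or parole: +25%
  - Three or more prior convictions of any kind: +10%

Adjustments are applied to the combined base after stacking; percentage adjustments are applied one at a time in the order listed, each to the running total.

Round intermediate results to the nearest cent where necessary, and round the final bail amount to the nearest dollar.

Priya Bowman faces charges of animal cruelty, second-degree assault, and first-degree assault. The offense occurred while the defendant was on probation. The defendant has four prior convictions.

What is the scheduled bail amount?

Base amounts from the schedule: animal cruelty $1,050; second-degree assault $130,200; first-degree assault $71,000.
Stacking rule: highest base plus $24,500 per additional charge. Highest is second-degree assault at $130,200; 2 additional charges → +$49,000. Combined base = $179,200.
Offense committed while on probation or parole (+25%): $179,200 × 1.25 = $224,000.
Three or more prior convictions of any kind (+10%): $224,000 × 1.1 = $246,400.

$246,400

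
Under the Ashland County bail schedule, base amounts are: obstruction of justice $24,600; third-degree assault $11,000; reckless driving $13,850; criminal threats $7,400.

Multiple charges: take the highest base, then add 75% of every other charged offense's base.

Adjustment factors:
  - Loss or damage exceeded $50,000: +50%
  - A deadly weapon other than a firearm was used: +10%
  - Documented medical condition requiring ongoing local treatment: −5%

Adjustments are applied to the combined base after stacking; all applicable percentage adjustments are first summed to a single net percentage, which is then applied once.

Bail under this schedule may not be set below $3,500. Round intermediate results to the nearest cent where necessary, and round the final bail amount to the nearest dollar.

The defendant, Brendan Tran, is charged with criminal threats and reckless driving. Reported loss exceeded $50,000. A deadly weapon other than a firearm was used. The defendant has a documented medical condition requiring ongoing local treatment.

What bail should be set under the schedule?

$30,070

Base amounts from the schedule: criminal threats $7,400; reckless driving $13,850.
Stacking rule: highest base plus 75% of each additional charge. Highest is reckless driving at $13,850. Additional: $7,400 × 75% = $5,550. Combined base = $13,850 + $5,550 = $19,400.
Net percentage adjustment: +50% +10% −5% = +55%. $19,400 × 1.55 = $30,070.
$30,070 is at or above the $3,500 minimum.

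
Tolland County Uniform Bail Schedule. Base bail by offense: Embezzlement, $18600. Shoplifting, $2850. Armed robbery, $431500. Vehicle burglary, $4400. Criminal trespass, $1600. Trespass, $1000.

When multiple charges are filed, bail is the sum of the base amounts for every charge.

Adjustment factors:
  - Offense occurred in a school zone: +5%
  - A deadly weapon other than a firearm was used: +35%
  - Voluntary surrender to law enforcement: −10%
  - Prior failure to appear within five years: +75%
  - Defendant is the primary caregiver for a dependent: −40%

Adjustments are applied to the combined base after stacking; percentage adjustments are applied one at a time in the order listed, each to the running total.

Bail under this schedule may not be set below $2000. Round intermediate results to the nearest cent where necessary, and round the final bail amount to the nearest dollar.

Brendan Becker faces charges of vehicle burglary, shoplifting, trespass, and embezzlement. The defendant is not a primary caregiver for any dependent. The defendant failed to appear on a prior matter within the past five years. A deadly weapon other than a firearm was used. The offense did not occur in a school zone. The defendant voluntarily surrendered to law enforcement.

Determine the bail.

Base amounts from the schedule: vehicle burglary $4400; shoplifting $2850; trespass $1000; embezzlement $18600.
Stacking rule: sum of all bases. $4400 + $2850 + $1000 + $18600 = $26850.
A deadly weapon other than a firearm was used (+35%): $26850 × 1.35 = $36247.50.
Voluntary surrender to law enforcement (−10%): $36247.50 × 0.9 = $32622.75.
Prior failure to appear within five years (+75%): $32622.75 × 1.75 = $57089.81.
$57089.81 is at or above the $2000 minimum.
Rounded to the nearest dollar: $57090.

$57090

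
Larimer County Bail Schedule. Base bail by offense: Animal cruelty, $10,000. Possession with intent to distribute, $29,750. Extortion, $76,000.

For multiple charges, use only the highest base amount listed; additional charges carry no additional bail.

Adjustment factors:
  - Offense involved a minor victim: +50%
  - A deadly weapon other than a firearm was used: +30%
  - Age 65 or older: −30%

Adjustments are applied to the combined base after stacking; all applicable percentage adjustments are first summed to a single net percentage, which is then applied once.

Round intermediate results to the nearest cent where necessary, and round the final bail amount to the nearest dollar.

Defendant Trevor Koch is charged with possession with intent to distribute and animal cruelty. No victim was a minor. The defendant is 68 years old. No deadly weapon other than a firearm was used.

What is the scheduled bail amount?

Base amounts from the schedule: possession with intent to distribute $29,750; animal cruelty $10,000.
Stacking rule: use the highest base only. Highest is possession with intent to distribute at $29,750. Combined base = $29,750.
Age 65 or older (−30%): $29,750 × 0.7 = $20,825.

$20,825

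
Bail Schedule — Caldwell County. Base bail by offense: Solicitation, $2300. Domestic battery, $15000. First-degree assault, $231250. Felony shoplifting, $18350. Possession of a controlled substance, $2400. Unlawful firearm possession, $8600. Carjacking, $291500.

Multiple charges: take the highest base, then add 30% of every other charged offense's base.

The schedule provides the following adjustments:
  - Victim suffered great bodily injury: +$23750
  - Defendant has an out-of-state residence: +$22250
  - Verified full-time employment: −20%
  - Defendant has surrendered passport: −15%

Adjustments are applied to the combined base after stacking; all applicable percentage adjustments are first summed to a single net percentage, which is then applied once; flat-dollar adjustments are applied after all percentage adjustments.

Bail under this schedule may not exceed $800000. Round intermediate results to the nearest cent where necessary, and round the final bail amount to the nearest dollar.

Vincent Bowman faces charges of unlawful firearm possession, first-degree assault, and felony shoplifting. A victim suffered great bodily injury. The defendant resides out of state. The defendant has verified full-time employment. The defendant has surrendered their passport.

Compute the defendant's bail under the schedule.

$201568

Base amounts from the schedule: unlawful firearm possession $8600; first-degree assault $231250; felony shoplifting $18350.
Stacking rule: highest base plus 30% of each additional charge. Highest is first-degree assault at $231250. Additional: $8600 × 30% = $2580; $18350 × 30% = $5505. Combined base = $231250 + $8085 = $239335.
Net percentage adjustment: −20% −15% = −35%. $239335 × 0.65 = $155567.75.
Victim suffered great bodily injury (+$23750 flat): $155567.75 + $23750 = $179317.75.
Defendant has an out-of-state residence (+$22250 flat): $179317.75 + $22250 = $201567.75.
$201567.75 is within the $800000 maximum.
Rounded to the nearest dollar: $201568.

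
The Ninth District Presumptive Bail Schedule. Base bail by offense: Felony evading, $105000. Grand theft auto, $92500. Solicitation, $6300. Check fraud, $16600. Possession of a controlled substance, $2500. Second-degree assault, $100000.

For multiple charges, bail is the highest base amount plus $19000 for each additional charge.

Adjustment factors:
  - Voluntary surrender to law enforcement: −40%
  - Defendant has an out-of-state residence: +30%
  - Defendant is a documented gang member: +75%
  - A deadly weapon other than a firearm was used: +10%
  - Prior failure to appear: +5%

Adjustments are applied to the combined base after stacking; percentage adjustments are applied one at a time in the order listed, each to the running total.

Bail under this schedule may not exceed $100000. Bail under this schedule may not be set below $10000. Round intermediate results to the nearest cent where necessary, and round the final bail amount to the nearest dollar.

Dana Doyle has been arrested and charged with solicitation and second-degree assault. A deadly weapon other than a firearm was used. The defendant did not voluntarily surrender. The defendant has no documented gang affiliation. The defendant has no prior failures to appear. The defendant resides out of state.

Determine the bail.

$100000

Base amounts from the schedule: solicitation $6300; second-degree assault $100000.
Stacking rule: highest base plus $19000 per additional charge. Highest is second-degree assault at $100000; 1 additional charge → +$19000. Combined base = $119000.
Defendant has an out-of-state residence (+30%): $119000 × 1.3 = $154700.
A deadly weapon other than a firearm was used (+10%): $154700 × 1.1 = $170170.
Result $170170 exceeds the maximum of $100000; bail is capped at $100000.
$100000 is at or above the $10000 minimum.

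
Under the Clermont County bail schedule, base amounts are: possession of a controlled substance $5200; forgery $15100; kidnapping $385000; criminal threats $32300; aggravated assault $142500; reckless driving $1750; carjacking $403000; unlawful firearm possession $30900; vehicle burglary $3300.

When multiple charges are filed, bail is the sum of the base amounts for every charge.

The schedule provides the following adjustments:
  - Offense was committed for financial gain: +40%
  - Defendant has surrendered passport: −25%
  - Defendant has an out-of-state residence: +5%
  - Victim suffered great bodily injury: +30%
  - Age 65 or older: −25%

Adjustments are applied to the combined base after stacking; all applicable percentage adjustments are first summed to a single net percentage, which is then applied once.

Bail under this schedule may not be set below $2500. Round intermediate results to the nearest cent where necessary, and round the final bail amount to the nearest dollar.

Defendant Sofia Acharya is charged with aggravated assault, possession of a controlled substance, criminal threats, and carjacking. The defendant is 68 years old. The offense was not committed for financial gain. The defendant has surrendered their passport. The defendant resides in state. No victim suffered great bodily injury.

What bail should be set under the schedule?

Base amounts from the schedule: aggravated assault $142500; possession of a controlled substance $5200; criminal threats $32300; carjacking $403000.
Stacking rule: sum of all bases. $142500 + $5200 + $32300 + $403000 = $583000.
Net percentage adjustment: −25% −25% = −50%. $583000 × 0.5 = $291500.
$291500 is at or above the $2500 minimum.

$291500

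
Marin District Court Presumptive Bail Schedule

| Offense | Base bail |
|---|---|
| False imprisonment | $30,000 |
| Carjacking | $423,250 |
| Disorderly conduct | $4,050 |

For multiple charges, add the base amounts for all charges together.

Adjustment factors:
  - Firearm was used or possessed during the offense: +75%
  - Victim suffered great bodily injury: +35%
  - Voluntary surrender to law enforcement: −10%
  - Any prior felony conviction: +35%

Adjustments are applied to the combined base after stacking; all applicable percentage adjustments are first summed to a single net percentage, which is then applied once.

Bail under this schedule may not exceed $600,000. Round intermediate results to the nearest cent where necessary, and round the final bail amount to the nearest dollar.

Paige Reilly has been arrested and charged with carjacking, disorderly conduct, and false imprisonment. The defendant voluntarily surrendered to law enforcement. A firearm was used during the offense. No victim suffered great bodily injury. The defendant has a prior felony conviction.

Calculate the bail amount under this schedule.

$600,000

Base amounts from the schedule: carjacking $423,250; disorderly conduct $4,050; false imprisonment $30,000.
Stacking rule: sum of all bases. $423,250 + $4,050 + $30,000 = $457,300.
Net percentage adjustment: +75% −10% +35% = +100%. $457,300 × 2 = $914,600.
Result $914,600 exceeds the maximum of $600,000; bail is capped at $600,000.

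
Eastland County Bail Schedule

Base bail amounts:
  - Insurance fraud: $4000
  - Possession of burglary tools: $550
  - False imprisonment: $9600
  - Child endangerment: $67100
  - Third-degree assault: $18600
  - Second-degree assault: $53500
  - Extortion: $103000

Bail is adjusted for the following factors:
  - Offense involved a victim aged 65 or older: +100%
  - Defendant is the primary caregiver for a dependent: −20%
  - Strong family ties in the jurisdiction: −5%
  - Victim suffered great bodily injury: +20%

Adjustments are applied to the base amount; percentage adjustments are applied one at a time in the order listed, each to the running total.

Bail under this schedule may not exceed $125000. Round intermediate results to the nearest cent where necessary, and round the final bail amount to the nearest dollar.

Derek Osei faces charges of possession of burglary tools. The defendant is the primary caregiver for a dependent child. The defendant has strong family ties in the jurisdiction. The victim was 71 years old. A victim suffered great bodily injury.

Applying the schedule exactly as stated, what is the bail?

Base amounts from the schedule: possession of burglary tools $550.
Single charge. Combined base = $550.
Offense involved a victim aged 65 or older (+100%): $550 × 2 = $1100.
Defendant is the primary caregiver for a dependent (−20%): $1100 × 0.8 = $880.
Strong family ties in the jurisdiction (−5%): $880 × 0.95 = $836.
Victim suffered great bodily injury (+20%): $836 × 1.2 = $1003.20.
$1003.20 is within the $125000 maximum.
Rounded to the nearest dollar: $1003.

$1003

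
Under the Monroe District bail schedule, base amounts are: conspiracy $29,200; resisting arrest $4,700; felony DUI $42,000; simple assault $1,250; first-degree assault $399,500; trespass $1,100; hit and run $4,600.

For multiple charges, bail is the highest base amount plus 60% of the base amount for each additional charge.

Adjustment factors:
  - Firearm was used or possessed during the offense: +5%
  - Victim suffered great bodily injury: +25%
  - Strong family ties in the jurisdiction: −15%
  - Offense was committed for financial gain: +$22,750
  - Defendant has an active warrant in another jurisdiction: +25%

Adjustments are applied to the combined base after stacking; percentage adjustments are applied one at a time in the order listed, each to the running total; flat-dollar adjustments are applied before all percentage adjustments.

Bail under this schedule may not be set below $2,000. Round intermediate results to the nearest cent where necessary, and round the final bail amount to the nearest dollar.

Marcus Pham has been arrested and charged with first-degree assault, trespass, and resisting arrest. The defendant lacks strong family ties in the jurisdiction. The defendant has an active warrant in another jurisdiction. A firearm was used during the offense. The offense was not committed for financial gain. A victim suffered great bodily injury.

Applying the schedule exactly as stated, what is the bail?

Base amounts from the schedule: first-degree assault $399,500; trespass $1,100; resisting arrest $4,700.
Stacking rule: highest base plus 60% of each additional charge. Highest is first-degree assault at $399,500. Additional: $1,100 × 60% = $660; $4,700 × 60% = $2,820. Combined base = $399,500 + $3,480 = $402,980.
Firearm was used or possessed during the offense (+5%): $402,980 × 1.05 = $423,129.
Victim suffered great bodily injury (+25%): $423,129 × 1.25 = $528,911.25.
Defendant has an active warrant in another jurisdiction (+25%): $528,911.25 × 1.25 = $661,139.06.
$661,139.06 is at or above the $2,000 minimum.
Rounded to the nearest dollar: $661,139.

$661,139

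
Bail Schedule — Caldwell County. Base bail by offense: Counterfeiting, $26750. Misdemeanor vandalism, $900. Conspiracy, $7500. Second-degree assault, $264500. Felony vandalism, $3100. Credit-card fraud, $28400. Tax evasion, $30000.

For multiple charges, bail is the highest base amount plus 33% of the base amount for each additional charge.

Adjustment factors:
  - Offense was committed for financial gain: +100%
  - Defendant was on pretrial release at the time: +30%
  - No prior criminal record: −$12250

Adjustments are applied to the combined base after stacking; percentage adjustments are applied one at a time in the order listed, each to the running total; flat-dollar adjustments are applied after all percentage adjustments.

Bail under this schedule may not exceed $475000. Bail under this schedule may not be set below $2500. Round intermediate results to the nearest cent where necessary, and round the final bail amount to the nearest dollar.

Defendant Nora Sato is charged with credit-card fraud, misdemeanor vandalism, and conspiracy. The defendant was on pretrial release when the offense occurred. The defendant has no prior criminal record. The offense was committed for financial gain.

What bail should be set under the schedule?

$68797

Base amounts from the schedule: credit-card fraud $28400; misdemeanor vandalism $900; conspiracy $7500.
Stacking rule: highest base plus 33% of each additional charge. Highest is credit-card fraud at $28400. Additional: $900 × 33% = $297; $7500 × 33% = $2475. Combined base = $28400 + $2772 = $31172.
Offense was committed for financial gain (+100%): $31172 × 2 = $62344.
Defendant was on pretrial release at the time (+30%): $62344 × 1.3 = $81047.20.
No prior criminal record (−$12250 flat): $81047.20 − $12250 = $68797.20.
$68797.20 is within the $475000 maximum.
$68797.20 is at or above the $2500 minimum.
Rounded to the nearest dollar: $68797.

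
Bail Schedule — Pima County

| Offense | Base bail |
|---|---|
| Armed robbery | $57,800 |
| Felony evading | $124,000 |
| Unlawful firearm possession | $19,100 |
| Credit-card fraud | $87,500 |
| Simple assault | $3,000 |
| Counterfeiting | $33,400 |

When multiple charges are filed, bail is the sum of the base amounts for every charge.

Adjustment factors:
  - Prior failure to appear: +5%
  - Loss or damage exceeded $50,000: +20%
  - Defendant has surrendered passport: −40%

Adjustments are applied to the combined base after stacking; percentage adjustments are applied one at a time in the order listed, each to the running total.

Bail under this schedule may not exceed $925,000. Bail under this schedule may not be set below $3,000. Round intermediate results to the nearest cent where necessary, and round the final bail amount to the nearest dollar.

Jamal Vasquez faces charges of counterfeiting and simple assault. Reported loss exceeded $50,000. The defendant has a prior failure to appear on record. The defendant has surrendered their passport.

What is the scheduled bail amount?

Base amounts from the schedule: counterfeiting $33,400; simple assault $3,000.
Stacking rule: sum of all bases. $33,400 + $3,000 = $36,400.
Prior failure to appear (+5%): $36,400 × 1.05 = $38,220.
Loss or damage exceeded $50,000 (+20%): $38,220 × 1.2 = $45,864.
Defendant has surrendered passport (−40%): $45,864 × 0.6 = $27,518.40.
$27,518.40 is within the $925,000 maximum.
$27,518.40 is at or above the $3,000 minimum.
Rounded to the nearest dollar: $27,518.

$27,518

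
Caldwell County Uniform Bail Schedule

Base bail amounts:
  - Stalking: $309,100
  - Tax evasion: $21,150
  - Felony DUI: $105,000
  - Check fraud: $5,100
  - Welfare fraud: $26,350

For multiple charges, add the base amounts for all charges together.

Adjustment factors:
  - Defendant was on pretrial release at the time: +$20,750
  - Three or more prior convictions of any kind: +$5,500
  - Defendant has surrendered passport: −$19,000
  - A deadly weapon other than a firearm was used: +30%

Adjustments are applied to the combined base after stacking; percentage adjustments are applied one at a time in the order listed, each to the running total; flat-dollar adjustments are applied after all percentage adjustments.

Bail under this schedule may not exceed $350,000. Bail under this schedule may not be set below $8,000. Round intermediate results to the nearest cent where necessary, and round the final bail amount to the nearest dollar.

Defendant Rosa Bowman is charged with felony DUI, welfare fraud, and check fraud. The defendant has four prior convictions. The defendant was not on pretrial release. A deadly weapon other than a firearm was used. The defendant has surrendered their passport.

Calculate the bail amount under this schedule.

$163,885

Base amounts from the schedule: felony DUI $105,000; welfare fraud $26,350; check fraud $5,100.
Stacking rule: sum of all bases. $105,000 + $26,350 + $5,100 = $136,450.
A deadly weapon other than a firearm was used (+30%): $136,450 × 1.3 = $177,385.
Three or more prior convictions of any kind (+$5,500 flat): $177,385 + $5,500 = $182,885.
Defendant has surrendered passport (−$19,000 flat): $182,885 − $19,000 = $163,885.
$163,885 is within the $350,000 maximum.
$163,885 is at or above the $8,000 minimum.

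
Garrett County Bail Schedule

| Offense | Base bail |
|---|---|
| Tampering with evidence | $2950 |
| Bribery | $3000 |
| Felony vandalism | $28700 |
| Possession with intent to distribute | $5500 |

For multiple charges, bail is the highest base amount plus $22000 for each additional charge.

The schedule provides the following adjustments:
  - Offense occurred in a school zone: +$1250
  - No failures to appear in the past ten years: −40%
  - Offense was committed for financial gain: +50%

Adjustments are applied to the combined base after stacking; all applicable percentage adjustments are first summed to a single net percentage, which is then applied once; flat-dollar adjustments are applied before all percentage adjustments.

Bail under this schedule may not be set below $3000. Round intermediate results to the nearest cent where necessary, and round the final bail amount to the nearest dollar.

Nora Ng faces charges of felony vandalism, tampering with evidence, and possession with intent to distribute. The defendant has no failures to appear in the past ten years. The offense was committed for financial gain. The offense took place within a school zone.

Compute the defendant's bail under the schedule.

Base amounts from the schedule: felony vandalism $28700; tampering with evidence $2950; possession with intent to distribute $5500.
Stacking rule: highest base plus $22000 per additional charge. Highest is felony vandalism at $28700; 2 additional charges → +$44000. Combined base = $72700.
Offense occurred in a school zone (+$1250 flat): $72700 + $1250 = $73950.
Net percentage adjustment: −40% +50% = +10%. $73950 × 1.1 = $81345.
$81345 is at or above the $3000 minimum.

$81345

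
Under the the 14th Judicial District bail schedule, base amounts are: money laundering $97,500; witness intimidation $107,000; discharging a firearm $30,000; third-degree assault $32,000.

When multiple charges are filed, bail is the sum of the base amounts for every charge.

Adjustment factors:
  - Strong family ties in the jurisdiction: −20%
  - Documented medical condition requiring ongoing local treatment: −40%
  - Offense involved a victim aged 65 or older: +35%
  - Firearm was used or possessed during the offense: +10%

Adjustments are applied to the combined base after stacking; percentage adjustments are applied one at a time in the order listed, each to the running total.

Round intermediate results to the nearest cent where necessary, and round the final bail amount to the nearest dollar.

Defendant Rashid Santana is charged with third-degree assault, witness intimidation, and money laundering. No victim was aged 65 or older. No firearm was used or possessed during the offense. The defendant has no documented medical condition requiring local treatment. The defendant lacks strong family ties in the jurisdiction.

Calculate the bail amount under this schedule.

$236,500

Base amounts from the schedule: third-degree assault $32,000; witness intimidation $107,000; money laundering $97,500.
Stacking rule: sum of all bases. $32,000 + $107,000 + $97,500 = $236,500.
No adjustment factors apply to this defendant.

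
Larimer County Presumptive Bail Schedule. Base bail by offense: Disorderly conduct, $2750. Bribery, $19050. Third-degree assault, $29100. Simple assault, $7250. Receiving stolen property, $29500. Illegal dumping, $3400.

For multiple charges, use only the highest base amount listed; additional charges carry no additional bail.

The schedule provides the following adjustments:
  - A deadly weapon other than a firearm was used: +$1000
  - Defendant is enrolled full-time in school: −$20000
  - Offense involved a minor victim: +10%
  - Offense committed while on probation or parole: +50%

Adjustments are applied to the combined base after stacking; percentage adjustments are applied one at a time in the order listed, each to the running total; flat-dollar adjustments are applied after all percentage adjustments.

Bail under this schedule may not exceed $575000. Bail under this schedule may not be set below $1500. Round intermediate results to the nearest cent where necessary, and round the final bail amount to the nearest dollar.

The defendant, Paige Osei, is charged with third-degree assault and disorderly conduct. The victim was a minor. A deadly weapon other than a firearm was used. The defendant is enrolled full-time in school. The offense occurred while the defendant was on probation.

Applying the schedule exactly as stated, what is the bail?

Base amounts from the schedule: third-degree assault $29100; disorderly conduct $2750.
Stacking rule: use the highest base only. Highest is third-degree assault at $29100. Combined base = $29100.
Offense involved a minor victim (+10%): $29100 × 1.1 = $32010.
Offense committed while on probation or parole (+50%): $32010 × 1.5 = $48015.
A deadly weapon other than a firearm was used (+$1000 flat): $48015 + $1000 = $49015.
Defendant is enrolled full-time in school (−$20000 flat): $49015 − $20000 = $29015.
$29015 is within the $575000 maximum.
$29015 is at or above the $1500 minimum.

$29015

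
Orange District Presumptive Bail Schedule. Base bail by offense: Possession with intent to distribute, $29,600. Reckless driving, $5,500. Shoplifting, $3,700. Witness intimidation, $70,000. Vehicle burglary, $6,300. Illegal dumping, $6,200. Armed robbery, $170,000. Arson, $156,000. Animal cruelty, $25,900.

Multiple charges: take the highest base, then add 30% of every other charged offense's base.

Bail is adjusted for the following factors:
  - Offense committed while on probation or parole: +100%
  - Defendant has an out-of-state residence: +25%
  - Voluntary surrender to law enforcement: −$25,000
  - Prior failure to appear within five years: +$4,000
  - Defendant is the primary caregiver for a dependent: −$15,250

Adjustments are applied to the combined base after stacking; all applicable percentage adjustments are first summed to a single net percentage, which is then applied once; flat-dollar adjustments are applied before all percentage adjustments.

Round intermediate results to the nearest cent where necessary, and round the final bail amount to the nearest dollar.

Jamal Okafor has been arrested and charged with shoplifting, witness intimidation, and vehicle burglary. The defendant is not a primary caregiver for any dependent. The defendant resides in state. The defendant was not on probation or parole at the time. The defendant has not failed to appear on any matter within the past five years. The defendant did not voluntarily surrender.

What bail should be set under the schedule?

$73,000

Base amounts from the schedule: shoplifting $3,700; witness intimidation $70,000; vehicle burglary $6,300.
Stacking rule: highest base plus 30% of each additional charge. Highest is witness intimidation at $70,000. Additional: $3,700 × 30% = $1,110; $6,300 × 30% = $1,890. Combined base = $70,000 + $3,000 = $73,000.
No adjustment factors apply to this defendant.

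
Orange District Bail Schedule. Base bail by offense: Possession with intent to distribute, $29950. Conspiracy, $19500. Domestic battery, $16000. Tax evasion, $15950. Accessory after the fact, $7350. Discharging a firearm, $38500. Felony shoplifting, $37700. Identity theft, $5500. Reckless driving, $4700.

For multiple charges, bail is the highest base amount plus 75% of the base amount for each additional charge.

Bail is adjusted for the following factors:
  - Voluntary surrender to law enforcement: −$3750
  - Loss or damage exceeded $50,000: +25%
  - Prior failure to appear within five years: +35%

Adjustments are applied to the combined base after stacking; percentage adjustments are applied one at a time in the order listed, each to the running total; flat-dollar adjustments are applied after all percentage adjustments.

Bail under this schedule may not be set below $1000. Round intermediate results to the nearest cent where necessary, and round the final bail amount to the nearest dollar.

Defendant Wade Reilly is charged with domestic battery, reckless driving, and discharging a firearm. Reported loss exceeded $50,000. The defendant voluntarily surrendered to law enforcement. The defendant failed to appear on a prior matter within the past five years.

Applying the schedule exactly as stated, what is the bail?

Base amounts from the schedule: domestic battery $16000; reckless driving $4700; discharging a firearm $38500.
Stacking rule: highest base plus 75% of each additional charge. Highest is discharging a firearm at $38500. Additional: $16000 × 75% = $12000; $4700 × 75% = $3525. Combined base = $38500 + $15525 = $54025.
Loss or damage exceeded $50,000 (+25%): $54025 × 1.25 = $67531.25.
Prior failure to appear within five years (+35%): $67531.25 × 1.35 = $91167.19.
Voluntary surrender to law enforcement (−$3750 flat): $91167.19 − $3750 = $87417.19.
$87417.19 is at or above the $1000 minimum.
Rounded to the nearest dollar: $87417.

$87417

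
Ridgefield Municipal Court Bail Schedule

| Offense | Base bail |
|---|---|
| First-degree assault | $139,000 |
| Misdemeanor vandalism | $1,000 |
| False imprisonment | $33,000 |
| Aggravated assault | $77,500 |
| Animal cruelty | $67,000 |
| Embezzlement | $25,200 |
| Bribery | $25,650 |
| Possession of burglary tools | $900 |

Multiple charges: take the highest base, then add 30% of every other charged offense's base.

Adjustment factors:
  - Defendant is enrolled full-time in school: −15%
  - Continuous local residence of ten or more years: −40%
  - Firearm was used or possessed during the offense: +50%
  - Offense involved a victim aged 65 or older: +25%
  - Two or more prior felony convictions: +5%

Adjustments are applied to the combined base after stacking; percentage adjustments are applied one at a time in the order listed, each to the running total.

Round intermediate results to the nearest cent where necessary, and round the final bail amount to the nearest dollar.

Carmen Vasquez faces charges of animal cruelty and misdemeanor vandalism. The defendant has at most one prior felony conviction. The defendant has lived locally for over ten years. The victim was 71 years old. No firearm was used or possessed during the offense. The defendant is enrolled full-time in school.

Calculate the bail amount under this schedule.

Base amounts from the schedule: animal cruelty $67,000; misdemeanor vandalism $1,000.
Stacking rule: highest base plus 30% of each additional charge. Highest is animal cruelty at $67,000. Additional: $1,000 × 30% = $300. Combined base = $67,000 + $300 = $67,300.
Defendant is enrolled full-time in school (−15%): $67,300 × 0.85 = $57,205.
Continuous local residence of ten or more years (−40%): $57,205 × 0.6 = $34,323.
Offense involved a victim aged 65 or older (+25%): $34,323 × 1.25 = $42,903.75.
Rounded to the nearest dollar: $42,904.

$42,904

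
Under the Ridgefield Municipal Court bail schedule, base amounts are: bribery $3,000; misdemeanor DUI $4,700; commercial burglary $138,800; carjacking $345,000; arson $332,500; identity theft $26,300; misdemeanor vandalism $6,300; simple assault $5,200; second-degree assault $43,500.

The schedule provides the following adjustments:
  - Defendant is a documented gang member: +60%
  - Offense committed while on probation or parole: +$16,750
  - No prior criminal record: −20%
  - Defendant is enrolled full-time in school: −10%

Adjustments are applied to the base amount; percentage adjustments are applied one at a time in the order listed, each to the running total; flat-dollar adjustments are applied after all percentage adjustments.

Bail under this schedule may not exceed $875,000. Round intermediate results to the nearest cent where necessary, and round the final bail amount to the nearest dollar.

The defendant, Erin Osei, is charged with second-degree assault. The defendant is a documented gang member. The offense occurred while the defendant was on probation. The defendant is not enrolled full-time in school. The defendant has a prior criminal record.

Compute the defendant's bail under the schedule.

Base amounts from the schedule: second-degree assault $43,500.
Single charge. Combined base = $43,500.
Defendant is a documented gang member (+60%): $43,500 × 1.6 = $69,600.
Offense committed while on probation or parole (+$16,750 flat): $69,600 + $16,750 = $86,350.
$86,350 is within the $875,000 maximum.

$86,350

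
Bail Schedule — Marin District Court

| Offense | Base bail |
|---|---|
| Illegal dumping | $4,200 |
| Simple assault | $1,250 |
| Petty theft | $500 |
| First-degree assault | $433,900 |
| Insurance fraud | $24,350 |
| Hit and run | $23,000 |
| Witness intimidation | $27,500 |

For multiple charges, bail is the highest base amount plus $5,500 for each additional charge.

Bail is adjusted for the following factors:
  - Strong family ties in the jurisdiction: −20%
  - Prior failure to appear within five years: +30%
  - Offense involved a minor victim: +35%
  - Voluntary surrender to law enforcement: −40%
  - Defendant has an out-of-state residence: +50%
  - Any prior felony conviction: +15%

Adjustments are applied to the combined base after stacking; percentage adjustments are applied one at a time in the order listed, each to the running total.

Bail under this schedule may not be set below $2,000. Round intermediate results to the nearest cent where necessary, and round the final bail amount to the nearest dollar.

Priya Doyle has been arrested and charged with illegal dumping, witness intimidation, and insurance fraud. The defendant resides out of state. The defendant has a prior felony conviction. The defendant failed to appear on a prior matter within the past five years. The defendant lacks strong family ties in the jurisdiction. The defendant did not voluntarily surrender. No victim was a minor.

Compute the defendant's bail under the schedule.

$86,336

Base amounts from the schedule: illegal dumping $4,200; witness intimidation $27,500; insurance fraud $24,350.
Stacking rule: highest base plus $5,500 per additional charge. Highest is witness intimidation at $27,500; 2 additional charges → +$11,000. Combined base = $38,500.
Prior failure to appear within five years (+30%): $38,500 × 1.3 = $50,050.
Defendant has an out-of-state residence (+50%): $50,050 × 1.5 = $75,075.
Any prior felony conviction (+15%): $75,075 × 1.15 = $86,336.25.
$86,336.25 is at or above the $2,000 minimum.
Rounded to the nearest dollar: $86,336.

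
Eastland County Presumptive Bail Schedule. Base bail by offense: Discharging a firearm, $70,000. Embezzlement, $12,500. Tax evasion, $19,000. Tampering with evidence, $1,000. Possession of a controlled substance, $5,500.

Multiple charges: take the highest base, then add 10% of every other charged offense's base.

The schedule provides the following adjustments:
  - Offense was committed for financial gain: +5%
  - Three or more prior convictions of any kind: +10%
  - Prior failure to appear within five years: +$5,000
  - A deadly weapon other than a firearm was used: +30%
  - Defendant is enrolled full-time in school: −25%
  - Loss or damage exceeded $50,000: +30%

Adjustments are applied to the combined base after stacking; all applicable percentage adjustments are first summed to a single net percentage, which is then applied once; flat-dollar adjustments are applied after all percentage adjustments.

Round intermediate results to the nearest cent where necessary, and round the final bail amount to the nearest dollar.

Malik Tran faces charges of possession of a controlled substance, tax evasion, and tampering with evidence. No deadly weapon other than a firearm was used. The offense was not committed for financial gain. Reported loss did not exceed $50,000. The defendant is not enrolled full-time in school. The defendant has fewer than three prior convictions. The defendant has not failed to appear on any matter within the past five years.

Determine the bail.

$19,650

Base amounts from the schedule: possession of a controlled substance $5,500; tax evasion $19,000; tampering with evidence $1,000.
Stacking rule: highest base plus 10% of each additional charge. Highest is tax evasion at $19,000. Additional: $5,500 × 10% = $550; $1,000 × 10% = $100. Combined base = $19,000 + $650 = $19,650.
No adjustment factors apply to this defendant.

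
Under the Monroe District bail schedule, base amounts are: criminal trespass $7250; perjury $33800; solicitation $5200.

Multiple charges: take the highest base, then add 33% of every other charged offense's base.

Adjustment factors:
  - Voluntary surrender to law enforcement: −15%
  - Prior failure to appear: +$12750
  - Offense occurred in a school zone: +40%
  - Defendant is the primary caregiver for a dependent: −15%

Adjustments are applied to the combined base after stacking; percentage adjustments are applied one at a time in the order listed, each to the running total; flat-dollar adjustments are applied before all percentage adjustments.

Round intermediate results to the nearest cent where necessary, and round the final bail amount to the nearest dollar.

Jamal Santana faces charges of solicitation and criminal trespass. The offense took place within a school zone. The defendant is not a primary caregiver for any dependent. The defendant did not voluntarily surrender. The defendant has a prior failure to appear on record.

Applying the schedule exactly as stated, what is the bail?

Base amounts from the schedule: solicitation $5200; criminal trespass $7250.
Stacking rule: highest base plus 33% of each additional charge. Highest is criminal trespass at $7250. Additional: $5200 × 33% = $1716. Combined base = $7250 + $1716 = $8966.
Prior failure to appear (+$12750 flat): $8966 + $12750 = $21716.
Offense occurred in a school zone (+40%): $21716 × 1.4 = $30402.40.
Rounded to the nearest dollar: $30402.

$30402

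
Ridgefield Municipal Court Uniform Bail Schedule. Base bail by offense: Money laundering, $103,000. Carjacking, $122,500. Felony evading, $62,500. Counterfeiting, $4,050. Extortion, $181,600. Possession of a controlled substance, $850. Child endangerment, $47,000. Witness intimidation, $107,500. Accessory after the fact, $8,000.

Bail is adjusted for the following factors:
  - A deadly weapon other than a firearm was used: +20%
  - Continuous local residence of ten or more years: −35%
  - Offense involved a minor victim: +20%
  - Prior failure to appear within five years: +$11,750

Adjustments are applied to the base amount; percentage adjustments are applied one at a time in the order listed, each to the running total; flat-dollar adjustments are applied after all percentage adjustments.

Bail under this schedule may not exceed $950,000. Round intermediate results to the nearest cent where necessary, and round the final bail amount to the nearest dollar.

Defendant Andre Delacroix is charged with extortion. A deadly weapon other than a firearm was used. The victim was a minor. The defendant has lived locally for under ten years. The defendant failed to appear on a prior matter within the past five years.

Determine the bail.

$273,254

Base amounts from the schedule: extortion $181,600.
Single charge. Combined base = $181,600.
A deadly weapon other than a firearm was used (+20%): $181,600 × 1.2 = $217,920.
Offense involved a minor victim (+20%): $217,920 × 1.2 = $261,504.
Prior failure to appear within five years (+$11,750 flat): $261,504 + $11,750 = $273,254.
$273,254 is within the $950,000 maximum.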